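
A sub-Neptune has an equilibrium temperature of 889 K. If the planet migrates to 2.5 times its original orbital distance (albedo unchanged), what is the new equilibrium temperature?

T_eq ≈ 562 K

T_eq ∝ L^(1/4) · d^(−1/2).
T′ = 889 / 2.5^(1/2) = 562 K.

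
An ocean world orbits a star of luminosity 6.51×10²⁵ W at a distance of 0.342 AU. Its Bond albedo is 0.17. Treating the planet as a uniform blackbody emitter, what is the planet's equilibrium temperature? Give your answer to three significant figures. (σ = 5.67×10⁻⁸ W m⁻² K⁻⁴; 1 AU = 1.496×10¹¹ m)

T_eq ≈ 292 K

d = 0.342 AU = 5.12×10¹⁰ m.
Flux: S = L/(4πd²) = 6.51×10²⁵/(4π×(5.12×10¹⁰)²) = 1980 W m⁻².
Energy balance: absorbed = emitted ⇒ πR²·S(1−A) = 4πR²·σT_eq⁴, so T_eq⁴ = S(1−A)/(4σ).
T_eq = [1980 × 0.83 / (4 × 5.67×10⁻⁸)]^(1/4) = (7.24×10⁹)^(1/4) = 292 K.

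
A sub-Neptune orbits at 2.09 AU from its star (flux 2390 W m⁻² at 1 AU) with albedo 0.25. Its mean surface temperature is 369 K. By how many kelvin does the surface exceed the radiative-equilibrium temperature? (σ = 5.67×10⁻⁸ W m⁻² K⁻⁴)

S = 2390/2.09² = 547.1 W m⁻².
T_eq = [S(1−A)/(4σ)]^(1/4) = [547.1×0.75/(4×5.67×10⁻⁸)]^(1/4) = 206.2 K.
ΔT = T_surf − T_eq = 369 − 206.2.

ΔT ≈ 162.8 K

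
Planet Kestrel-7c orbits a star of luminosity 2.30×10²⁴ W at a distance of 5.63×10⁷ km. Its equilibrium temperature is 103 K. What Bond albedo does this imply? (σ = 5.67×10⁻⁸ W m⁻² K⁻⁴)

d = 5.63×10⁷ km = 5.63×10¹⁰ m.
Flux: S = L/(4πd²) = 2.30×10²⁴/(4π×(5.63×10¹⁰)²) = 57.7 W m⁻².
From T_eq⁴ = S(1−A)/(4σ): 1−A = 4σT_eq⁴/S.
1−A = 4 × 5.67×10⁻⁸ × (103)⁴ / 57.7 = 0.442.

A ≈ 0.56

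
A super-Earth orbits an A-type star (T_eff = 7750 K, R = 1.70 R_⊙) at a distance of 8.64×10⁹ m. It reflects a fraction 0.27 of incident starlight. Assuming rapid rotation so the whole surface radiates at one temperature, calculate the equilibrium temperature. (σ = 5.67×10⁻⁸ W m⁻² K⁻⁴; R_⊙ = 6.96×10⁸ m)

T_eq ≈ 1870 K

R_⋆ = 1.70 × 6.96×10⁸ = 1.18×10⁹ m.
L = 4πR_⋆²σT_⋆⁴ = 4π(1.18×10⁹)² × 5.67×10⁻⁸ × (7750)⁴ = 3.60×10²⁷ W.
S = L/(4πd²) = 3.84×10⁶ W m⁻².
Energy balance: absorbed = emitted ⇒ πR²·S(1−A) = 4πR²·σT_eq⁴, so T_eq⁴ = S(1−A)/(4σ).
T_eq = [3.84×10⁶ × 0.73 / (4 × 5.67×10⁻⁸)]^(1/4) = (1.23×10¹³)^(1/4) = 1870 K.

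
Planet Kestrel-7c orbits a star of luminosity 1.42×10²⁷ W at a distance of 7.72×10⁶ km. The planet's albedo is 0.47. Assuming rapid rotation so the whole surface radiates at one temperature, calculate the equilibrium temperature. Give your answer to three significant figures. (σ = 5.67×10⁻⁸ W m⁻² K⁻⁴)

T_eq ≈ 1450 K

d = 7.72×10⁶ km = 7.72×10⁹ m.
Flux: S = L/(4πd²) = 1.42×10²⁷/(4π×(7.72×10⁹)²) = 1.90×10⁶ W m⁻².
Energy balance: absorbed = emitted ⇒ πR²·S(1−A) = 4πR²·σT_eq⁴, so T_eq⁴ = S(1−A)/(4σ).
T_eq = [1.90×10⁶ × 0.53 / (4 × 5.67×10⁻⁸)]^(1/4) = (4.43×10¹²)^(1/4) = 1450 K.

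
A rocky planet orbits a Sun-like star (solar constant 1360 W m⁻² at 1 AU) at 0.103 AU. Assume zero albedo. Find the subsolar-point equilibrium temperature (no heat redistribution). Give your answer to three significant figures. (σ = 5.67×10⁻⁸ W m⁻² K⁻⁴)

Flux at 0.103 AU: S = 1360/0.103² = 1.28×10⁵ W m⁻².
At the subsolar point the surface absorbs S(1−A) and emits σT⁴ per unit area — no factor of 4, since only the local patch is in balance.
T = [1.28×10⁵ × 1.00 / 5.67×10⁻⁸]^(1/4) = (2.26×10¹²)^(1/4) = 1230 K.

T_ss ≈ 1230 K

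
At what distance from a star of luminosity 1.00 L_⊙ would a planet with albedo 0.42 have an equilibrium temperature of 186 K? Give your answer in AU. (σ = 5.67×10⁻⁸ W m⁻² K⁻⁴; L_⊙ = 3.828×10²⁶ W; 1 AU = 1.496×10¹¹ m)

d ≈ 1.71 AU

L = 1.00 × 3.828×10²⁶ = 3.83×10²⁶ W.
From T_eq⁴ = L(1−A)/(16πσd²): d = √[L(1−A)/(16πσT_eq⁴)].
d = √[3.83×10²⁶ × 0.58 / (16π × 5.67×10⁻⁸ × (186)⁴)] = 2.55×10¹¹ m = 1.71 AU.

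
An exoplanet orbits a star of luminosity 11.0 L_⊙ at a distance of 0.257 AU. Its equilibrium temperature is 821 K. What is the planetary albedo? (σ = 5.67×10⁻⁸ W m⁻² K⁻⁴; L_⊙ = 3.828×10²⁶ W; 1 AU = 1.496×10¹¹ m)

A ≈ 0.55

d = 0.257 AU = 3.84×10¹⁰ m.
L = 11.0 × 3.828×10²⁶ = 4.21×10²⁷ W.
Flux: S = L/(4πd²) = 4.21×10²⁷/(4π×(3.84×10¹⁰)²) = 2.27×10⁵ W m⁻².
From T_eq⁴ = S(1−A)/(4σ): 1−A = 4σT_eq⁴/S.
1−A = 4 × 5.67×10⁻⁸ × (821)⁴ / 2.27×10⁵ = 0.455.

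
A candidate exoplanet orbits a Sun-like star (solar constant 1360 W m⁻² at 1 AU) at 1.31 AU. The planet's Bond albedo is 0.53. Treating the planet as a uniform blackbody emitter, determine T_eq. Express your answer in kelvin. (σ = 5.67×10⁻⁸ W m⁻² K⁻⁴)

Flux at 1.31 AU: S = 1360/1.31² = 792 W m⁻².
Energy balance: absorbed = emitted ⇒ πR²·S(1−A) = 4πR²·σT_eq⁴, so T_eq⁴ = S(1−A)/(4σ).
T_eq = [792 × 0.47 / (4 × 5.67×10⁻⁸)]^(1/4) = (1.64×10⁹)^(1/4) = 201 K.

T_eq ≈ 201 K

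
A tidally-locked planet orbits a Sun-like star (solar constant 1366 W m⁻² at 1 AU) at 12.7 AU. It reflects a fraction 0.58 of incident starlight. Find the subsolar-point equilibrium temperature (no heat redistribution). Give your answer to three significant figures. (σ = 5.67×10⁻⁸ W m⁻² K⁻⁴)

Flux at 12.7 AU: S = 1366/12.7² = 8.47 W m⁻².
At the subsolar point the surface absorbs S(1−A) and emits σT⁴ per unit area — no factor of 4, since only the local patch is in balance.
T = [8.47 × 0.42 / 5.67×10⁻⁸]^(1/4) = (6.27×10⁷)^(1/4) = 89.0 K.

T_ss ≈ 89.0 K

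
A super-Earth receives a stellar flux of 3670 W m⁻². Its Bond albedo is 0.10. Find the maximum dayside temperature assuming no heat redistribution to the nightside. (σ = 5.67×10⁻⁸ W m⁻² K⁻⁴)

With no redistribution each surface element balances locally: S(1−A) = σT⁴.
T = [3670 × 0.90 / 5.67×10⁻⁸]^(1/4) = (5.83×10¹⁰)^(1/4) = 491 K.

T_ss ≈ 491 K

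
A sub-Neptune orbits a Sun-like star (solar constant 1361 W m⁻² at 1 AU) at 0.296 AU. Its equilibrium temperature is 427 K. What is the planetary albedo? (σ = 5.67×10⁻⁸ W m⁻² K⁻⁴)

Flux at 0.296 AU: S = 1361/0.296² = 1.55×10⁴ W m⁻².
From T_eq⁴ = S(1−A)/(4σ): 1−A = 4σT_eq⁴/S.
1−A = 4 × 5.67×10⁻⁸ × (427)⁴ / 1.55×10⁴ = 0.485.

A ≈ 0.51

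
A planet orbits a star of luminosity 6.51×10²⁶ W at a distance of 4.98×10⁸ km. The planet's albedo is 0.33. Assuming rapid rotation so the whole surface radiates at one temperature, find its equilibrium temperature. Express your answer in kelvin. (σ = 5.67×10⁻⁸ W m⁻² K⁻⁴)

d = 4.98×10⁸ km = 4.98×10¹¹ m.
Flux: S = L/(4πd²) = 6.51×10²⁶/(4π×(4.98×10¹¹)²) = 209 W m⁻².
Energy balance: absorbed = emitted ⇒ πR²·S(1−A) = 4πR²·σT_eq⁴, so T_eq⁴ = S(1−A)/(4σ).
T_eq = [209 × 0.67 / (4 × 5.67×10⁻⁸)]^(1/4) = (6.17×10⁸)^(1/4) = 158 K.

T_eq ≈ 158 K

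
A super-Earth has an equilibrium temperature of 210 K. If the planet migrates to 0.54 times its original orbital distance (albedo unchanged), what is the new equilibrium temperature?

T_eq ≈ 286 K

T_eq ∝ L^(1/4) · d^(−1/2).
T′ = 210 / 0.54^(1/2) = 286 K.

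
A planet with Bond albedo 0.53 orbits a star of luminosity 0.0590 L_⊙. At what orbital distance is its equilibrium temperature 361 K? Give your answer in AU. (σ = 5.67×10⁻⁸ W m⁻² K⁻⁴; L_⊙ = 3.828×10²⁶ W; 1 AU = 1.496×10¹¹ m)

L = 0.0590 × 3.828×10²⁶ = 2.26×10²⁵ W.
From T_eq⁴ = L(1−A)/(16πσd²): d = √[L(1−A)/(16πσT_eq⁴)].
d = √[2.26×10²⁵ × 0.47 / (16π × 5.67×10⁻⁸ × (361)⁴)] = 1.48×10¹⁰ m = 0.0990 AU.

d ≈ 0.0990 AU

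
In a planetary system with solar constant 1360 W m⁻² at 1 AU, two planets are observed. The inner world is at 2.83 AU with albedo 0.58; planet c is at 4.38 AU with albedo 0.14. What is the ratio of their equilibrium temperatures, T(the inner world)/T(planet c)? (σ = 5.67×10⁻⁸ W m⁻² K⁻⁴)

T_eq = [S₀(1−A)/(4σd²)]^(1/4), so T ∝ (1−A)^(1/4) / √d.
T₁ = [1360×0.42/(4×5.67×10⁻⁸×2.83²)]^(1/4) = 133.17 K.
T₂ = [1360×0.86/(4×5.67×10⁻⁸×4.38²)]^(1/4) = 128.04 K.

T₁/T₂ ≈ 1.040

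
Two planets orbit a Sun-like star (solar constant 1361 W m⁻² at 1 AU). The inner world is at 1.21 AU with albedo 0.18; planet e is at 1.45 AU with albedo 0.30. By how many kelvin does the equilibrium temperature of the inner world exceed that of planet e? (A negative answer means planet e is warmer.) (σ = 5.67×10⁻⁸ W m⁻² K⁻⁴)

ΔT ≈ 29.4 K

T_eq = [S₀(1−A)/(4σd²)]^(1/4), so T ∝ (1−A)^(1/4) / √d.
T₁ = [1361×0.82/(4×5.67×10⁻⁸×1.21²)]^(1/4) = 240.78 K.
T₂ = [1361×0.70/(4×5.67×10⁻⁸×1.45²)]^(1/4) = 211.42 K.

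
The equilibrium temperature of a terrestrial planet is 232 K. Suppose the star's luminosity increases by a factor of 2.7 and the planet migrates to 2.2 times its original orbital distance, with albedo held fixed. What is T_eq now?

T_eq ≈ 201 K

T_eq ∝ L^(1/4) · d^(−1/2).
T′ = 232 × 2.7^(1/4) / 2.2^(1/2) = 201 K.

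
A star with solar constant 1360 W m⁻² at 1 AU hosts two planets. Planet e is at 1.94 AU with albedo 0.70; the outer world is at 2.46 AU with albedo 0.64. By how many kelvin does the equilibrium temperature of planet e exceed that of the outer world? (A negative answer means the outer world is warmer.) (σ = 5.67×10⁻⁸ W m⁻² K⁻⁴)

T_eq = [S₀(1−A)/(4σd²)]^(1/4), so T ∝ (1−A)^(1/4) / √d.
T₁ = [1360×0.30/(4×5.67×10⁻⁸×1.94²)]^(1/4) = 147.86 K.
T₂ = [1360×0.36/(4×5.67×10⁻⁸×2.46²)]^(1/4) = 137.43 K.

ΔT ≈ 10.4 K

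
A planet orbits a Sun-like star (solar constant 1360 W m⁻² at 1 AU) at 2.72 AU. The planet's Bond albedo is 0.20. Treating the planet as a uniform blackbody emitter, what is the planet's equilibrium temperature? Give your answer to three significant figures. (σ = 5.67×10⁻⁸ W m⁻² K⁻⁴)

Flux at 2.72 AU: S = 1360/2.72² = 184 W m⁻².
Energy balance: absorbed = emitted ⇒ πR²·S(1−A) = 4πR²·σT_eq⁴, so T_eq⁴ = S(1−A)/(4σ).
T_eq = [184 × 0.80 / (4 × 5.67×10⁻⁸)]^(1/4) = (6.48×10⁸)^(1/4) = 160 K.

T_eq ≈ 160 K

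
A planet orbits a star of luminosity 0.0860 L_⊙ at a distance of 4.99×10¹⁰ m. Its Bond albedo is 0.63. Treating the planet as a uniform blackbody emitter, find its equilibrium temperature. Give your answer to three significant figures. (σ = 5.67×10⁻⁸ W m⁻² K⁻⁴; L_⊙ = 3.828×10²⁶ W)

T_eq ≈ 204 K

L = 0.0860 × 3.828×10²⁶ = 3.29×10²⁵ W.
Flux: S = L/(4πd²) = 3.29×10²⁵/(4π×(4.99×10¹⁰)²) = 1050 W m⁻².
Energy balance: absorbed = emitted ⇒ πR²·S(1−A) = 4πR²·σT_eq⁴, so T_eq⁴ = S(1−A)/(4σ).
T_eq = [1050 × 0.37 / (4 × 5.67×10⁻⁸)]^(1/4) = (1.72×10⁹)^(1/4) = 204 K.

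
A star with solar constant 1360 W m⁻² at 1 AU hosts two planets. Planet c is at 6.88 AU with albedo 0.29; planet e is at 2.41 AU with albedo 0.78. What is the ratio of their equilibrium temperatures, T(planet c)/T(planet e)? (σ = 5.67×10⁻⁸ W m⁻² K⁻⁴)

T_eq = [S₀(1−A)/(4σd²)]^(1/4), so T ∝ (1−A)^(1/4) / √d.
T₁ = [1360×0.71/(4×5.67×10⁻⁸×6.88²)]^(1/4) = 97.39 K.
T₂ = [1360×0.22/(4×5.67×10⁻⁸×2.41²)]^(1/4) = 122.76 K.

T₁/T₂ ≈ 0.793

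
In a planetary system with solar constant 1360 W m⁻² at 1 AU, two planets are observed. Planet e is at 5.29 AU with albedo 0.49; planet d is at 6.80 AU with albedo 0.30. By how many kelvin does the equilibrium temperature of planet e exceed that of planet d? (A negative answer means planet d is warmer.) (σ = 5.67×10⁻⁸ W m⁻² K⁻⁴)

ΔT ≈ 4.6 K

T_eq = [S₀(1−A)/(4σd²)]^(1/4), so T ∝ (1−A)^(1/4) / √d.
T₁ = [1360×0.51/(4×5.67×10⁻⁸×5.29²)]^(1/4) = 102.24 K.
T₂ = [1360×0.70/(4×5.67×10⁻⁸×6.80²)]^(1/4) = 97.61 K.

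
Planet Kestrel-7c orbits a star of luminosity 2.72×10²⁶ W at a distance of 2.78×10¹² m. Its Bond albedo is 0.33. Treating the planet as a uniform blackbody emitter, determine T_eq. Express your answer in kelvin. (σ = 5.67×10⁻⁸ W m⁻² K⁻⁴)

Flux: S = L/(4πd²) = 2.72×10²⁶/(4π×(2.78×10¹²)²) = 2.80 W m⁻².
Energy balance: absorbed = emitted ⇒ πR²·S(1−A) = 4πR²·σT_eq⁴, so T_eq⁴ = S(1−A)/(4σ).
T_eq = [2.80 × 0.67 / (4 × 5.67×10⁻⁸)]^(1/4) = (8.27×10⁶)^(1/4) = 53.6 K.

T_eq ≈ 53.6 K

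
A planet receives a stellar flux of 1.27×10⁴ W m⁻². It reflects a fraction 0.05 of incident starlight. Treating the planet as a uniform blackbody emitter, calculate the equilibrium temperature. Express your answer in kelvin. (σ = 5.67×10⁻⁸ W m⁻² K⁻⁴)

T_eq ≈ 480 K

Energy balance: absorbed = emitted ⇒ πR²·S(1−A) = 4πR²·σT_eq⁴, so T_eq⁴ = S(1−A)/(4σ).
T_eq = [1.27×10⁴ × 0.95 / (4 × 5.67×10⁻⁸)]^(1/4) = (5.32×10¹⁰)^(1/4) = 480 K.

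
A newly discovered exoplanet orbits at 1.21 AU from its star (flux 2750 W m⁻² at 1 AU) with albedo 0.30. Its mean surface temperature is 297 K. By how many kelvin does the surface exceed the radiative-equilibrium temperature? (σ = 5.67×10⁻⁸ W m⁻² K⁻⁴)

S = 2750/1.21² = 1878 W m⁻².
T_eq = [S(1−A)/(4σ)]^(1/4) = [1878×0.70/(4×5.67×10⁻⁸)]^(1/4) = 275.9 K.
ΔT = T_surf − T_eq = 297 − 275.9.

ΔT ≈ 21.1 K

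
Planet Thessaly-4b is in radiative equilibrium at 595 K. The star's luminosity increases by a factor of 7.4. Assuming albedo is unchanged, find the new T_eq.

T_eq ∝ L^(1/4) · d^(−1/2).
T′ = 595 × 7.4^(1/4) = 981 K.

T_eq ≈ 981 K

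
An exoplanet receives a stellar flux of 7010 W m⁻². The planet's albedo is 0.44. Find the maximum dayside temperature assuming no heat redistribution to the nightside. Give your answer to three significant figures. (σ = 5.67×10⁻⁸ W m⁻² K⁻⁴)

With no redistribution each surface element balances locally: S(1−A) = σT⁴.
T = [7010 × 0.56 / 5.67×10⁻⁸]^(1/4) = (6.92×10¹⁰)^(1/4) = 513 K.

T_ss ≈ 513 K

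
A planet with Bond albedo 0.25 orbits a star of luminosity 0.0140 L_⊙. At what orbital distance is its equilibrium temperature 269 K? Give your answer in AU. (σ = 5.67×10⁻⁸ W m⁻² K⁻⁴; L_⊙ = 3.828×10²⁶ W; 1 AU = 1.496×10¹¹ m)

d ≈ 0.110 AU

L = 0.0140 × 3.828×10²⁶ = 5.36×10²⁴ W.
From T_eq⁴ = L(1−A)/(16πσd²): d = √[L(1−A)/(16πσT_eq⁴)].
d = √[5.36×10²⁴ × 0.75 / (16π × 5.67×10⁻⁸ × (269)⁴)] = 1.64×10¹⁰ m = 0.110 AU.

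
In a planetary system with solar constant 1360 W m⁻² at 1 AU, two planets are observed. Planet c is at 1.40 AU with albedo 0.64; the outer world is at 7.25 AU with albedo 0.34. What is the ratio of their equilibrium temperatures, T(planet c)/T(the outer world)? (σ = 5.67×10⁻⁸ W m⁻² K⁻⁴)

T₁/T₂ ≈ 1.956

T_eq = [S₀(1−A)/(4σd²)]^(1/4), so T ∝ (1−A)^(1/4) / √d.
T₁ = [1360×0.36/(4×5.67×10⁻⁸×1.40²)]^(1/4) = 182.17 K.
T₂ = [1360×0.66/(4×5.67×10⁻⁸×7.25²)]^(1/4) = 93.15 K.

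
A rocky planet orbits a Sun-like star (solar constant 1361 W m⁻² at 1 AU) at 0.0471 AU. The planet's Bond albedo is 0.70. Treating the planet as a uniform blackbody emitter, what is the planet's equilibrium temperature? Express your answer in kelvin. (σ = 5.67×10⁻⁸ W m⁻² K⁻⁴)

T_eq ≈ 949 K

Flux at 0.0471 AU: S = 1361/0.0471² = 6.14×10⁵ W m⁻².
Energy balance: absorbed = emitted ⇒ πR²·S(1−A) = 4πR²·σT_eq⁴, so T_eq⁴ = S(1−A)/(4σ).
T_eq = [6.14×10⁵ × 0.30 / (4 × 5.67×10⁻⁸)]^(1/4) = (8.12×10¹¹)^(1/4) = 949 K.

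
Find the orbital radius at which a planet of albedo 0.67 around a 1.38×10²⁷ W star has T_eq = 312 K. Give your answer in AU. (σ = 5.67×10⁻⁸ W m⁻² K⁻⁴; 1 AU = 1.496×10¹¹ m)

d ≈ 0.868 AU

From T_eq⁴ = L(1−A)/(16πσd²): d = √[L(1−A)/(16πσT_eq⁴)].
d = √[1.38×10²⁷ × 0.33 / (16π × 5.67×10⁻⁸ × (312)⁴)] = 1.30×10¹¹ m = 0.868 AU.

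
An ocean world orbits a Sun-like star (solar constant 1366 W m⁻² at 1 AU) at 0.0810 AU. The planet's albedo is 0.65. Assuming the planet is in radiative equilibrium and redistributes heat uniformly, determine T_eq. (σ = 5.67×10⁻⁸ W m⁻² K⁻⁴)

T_eq ≈ 753 K

Flux at 0.0810 AU: S = 1366/0.0810² = 2.08×10⁵ W m⁻².
Energy balance: absorbed = emitted ⇒ πR²·S(1−A) = 4πR²·σT_eq⁴, so T_eq⁴ = S(1−A)/(4σ).
T_eq = [2.08×10⁵ × 0.35 / (4 × 5.67×10⁻⁸)]^(1/4) = (3.21×10¹¹)^(1/4) = 753 K.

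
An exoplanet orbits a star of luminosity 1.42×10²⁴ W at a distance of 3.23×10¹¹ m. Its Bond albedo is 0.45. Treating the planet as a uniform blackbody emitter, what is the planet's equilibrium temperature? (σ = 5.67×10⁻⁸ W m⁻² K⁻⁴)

T_eq ≈ 40.3 K

Flux: S = L/(4πd²) = 1.42×10²⁴/(4π×(3.23×10¹¹)²) = 1.08 W m⁻².
Energy balance: absorbed = emitted ⇒ πR²·S(1−A) = 4πR²·σT_eq⁴, so T_eq⁴ = S(1−A)/(4σ).
T_eq = [1.08 × 0.55 / (4 × 5.67×10⁻⁸)]^(1/4) = (2.63×10⁶)^(1/4) = 40.3 K.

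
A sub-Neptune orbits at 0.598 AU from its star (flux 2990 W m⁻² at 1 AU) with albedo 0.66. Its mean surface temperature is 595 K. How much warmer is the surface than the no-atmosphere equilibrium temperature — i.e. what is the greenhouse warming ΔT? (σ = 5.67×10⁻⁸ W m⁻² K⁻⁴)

S = 2990/0.598² = 8361 W m⁻².
T_eq = [S(1−A)/(4σ)]^(1/4) = [8361×0.34/(4×5.67×10⁻⁸)]^(1/4) = 334.6 K.
ΔT = T_surf − T_eq = 595 − 334.6.

ΔT ≈ 260.4 K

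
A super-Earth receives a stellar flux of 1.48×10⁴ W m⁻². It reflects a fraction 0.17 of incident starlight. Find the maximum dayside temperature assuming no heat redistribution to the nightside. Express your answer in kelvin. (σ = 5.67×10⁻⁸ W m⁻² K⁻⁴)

T_ss ≈ 682 K

With no redistribution each surface element balances locally: S(1−A) = σT⁴.
T = [1.48×10⁴ × 0.83 / 5.67×10⁻⁸]^(1/4) = (2.17×10¹¹)^(1/4) = 682 K.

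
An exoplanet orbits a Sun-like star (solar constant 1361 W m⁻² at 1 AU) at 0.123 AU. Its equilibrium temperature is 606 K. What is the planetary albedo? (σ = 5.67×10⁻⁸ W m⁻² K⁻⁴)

A ≈ 0.66

Flux at 0.123 AU: S = 1361/0.123² = 9.00×10⁴ W m⁻².
From T_eq⁴ = S(1−A)/(4σ): 1−A = 4σT_eq⁴/S.
1−A = 4 × 5.67×10⁻⁸ × (606)⁴ / 9.00×10⁴ = 0.340.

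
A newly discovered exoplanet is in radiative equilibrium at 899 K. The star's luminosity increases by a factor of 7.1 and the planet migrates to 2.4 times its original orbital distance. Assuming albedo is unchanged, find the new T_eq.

T_eq ∝ L^(1/4) · d^(−1/2).
T′ = 899 × 7.1^(1/4) / 2.4^(1/2) = 947 K.

T_eq ≈ 947 K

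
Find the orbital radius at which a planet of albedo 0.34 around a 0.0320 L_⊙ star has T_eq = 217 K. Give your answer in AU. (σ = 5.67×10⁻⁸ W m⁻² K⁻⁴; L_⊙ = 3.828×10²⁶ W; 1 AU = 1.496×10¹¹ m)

d ≈ 0.239 AU

L = 0.0320 × 3.828×10²⁶ = 1.22×10²⁵ W.
From T_eq⁴ = L(1−A)/(16πσd²): d = √[L(1−A)/(16πσT_eq⁴)].
d = √[1.22×10²⁵ × 0.66 / (16π × 5.67×10⁻⁸ × (217)⁴)] = 3.58×10¹⁰ m = 0.239 AU.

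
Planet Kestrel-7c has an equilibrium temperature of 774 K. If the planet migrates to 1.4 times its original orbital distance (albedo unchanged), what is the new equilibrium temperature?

T_eq ∝ L^(1/4) · d^(−1/2).
T′ = 774 / 1.4^(1/2) = 654 K.

T_eq ≈ 654 K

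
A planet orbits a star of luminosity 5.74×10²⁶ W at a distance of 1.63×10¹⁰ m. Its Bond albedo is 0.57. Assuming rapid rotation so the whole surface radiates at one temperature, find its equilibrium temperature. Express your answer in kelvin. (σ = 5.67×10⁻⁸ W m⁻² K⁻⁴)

T_eq ≈ 756 K

Flux: S = L/(4πd²) = 5.74×10²⁶/(4π×(1.63×10¹⁰)²) = 1.72×10⁵ W m⁻².
Energy balance: absorbed = emitted ⇒ πR²·S(1−A) = 4πR²·σT_eq⁴, so T_eq⁴ = S(1−A)/(4σ).
T_eq = [1.72×10⁵ × 0.43 / (4 × 5.67×10⁻⁸)]^(1/4) = (3.26×10¹¹)^(1/4) = 756 K.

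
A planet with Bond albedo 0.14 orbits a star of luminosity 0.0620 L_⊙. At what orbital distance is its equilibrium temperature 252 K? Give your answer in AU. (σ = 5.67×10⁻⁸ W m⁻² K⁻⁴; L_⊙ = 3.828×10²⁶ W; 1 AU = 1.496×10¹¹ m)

L = 0.0620 × 3.828×10²⁶ = 2.37×10²⁵ W.
From T_eq⁴ = L(1−A)/(16πσd²): d = √[L(1−A)/(16πσT_eq⁴)].
d = √[2.37×10²⁵ × 0.86 / (16π × 5.67×10⁻⁸ × (252)⁴)] = 4.21×10¹⁰ m = 0.282 AU.

d ≈ 0.282 AU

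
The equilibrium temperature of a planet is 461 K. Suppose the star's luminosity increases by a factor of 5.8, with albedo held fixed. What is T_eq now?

T_eq ≈ 715 K

T_eq ∝ L^(1/4) · d^(−1/2).
T′ = 461 × 5.8^(1/4) = 715 K.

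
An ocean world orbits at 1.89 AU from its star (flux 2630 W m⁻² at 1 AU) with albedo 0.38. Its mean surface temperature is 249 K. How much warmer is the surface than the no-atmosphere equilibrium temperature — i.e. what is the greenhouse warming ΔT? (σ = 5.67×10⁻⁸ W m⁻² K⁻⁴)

ΔT ≈ 37.2 K

S = 2630/1.89² = 736.3 W m⁻².
T_eq = [S(1−A)/(4σ)]^(1/4) = [736.3×0.62/(4×5.67×10⁻⁸)]^(1/4) = 211.8 K.
ΔT = T_surf − T_eq = 249 − 211.8.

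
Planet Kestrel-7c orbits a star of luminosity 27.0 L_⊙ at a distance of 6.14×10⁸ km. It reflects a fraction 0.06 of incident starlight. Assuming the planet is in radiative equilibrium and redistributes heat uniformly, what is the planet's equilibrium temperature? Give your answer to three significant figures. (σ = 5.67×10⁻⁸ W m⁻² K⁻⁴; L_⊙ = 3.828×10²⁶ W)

d = 6.14×10⁸ km = 6.14×10¹¹ m.
L = 27.0 × 3.828×10²⁶ = 1.03×10²⁸ W.
Flux: S = L/(4πd²) = 1.03×10²⁸/(4π×(6.14×10¹¹)²) = 2180 W m⁻².
Energy balance: absorbed = emitted ⇒ πR²·S(1−A) = 4πR²·σT_eq⁴, so T_eq⁴ = S(1−A)/(4σ).
T_eq = [2180 × 0.94 / (4 × 5.67×10⁻⁸)]^(1/4) = (9.04×10⁹)^(1/4) = 308 K.

T_eq ≈ 308 K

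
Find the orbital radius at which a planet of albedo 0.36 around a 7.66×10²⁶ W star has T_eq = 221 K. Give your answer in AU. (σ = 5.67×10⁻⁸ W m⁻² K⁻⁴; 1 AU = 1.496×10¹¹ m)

d ≈ 1.79 AU

From T_eq⁴ = L(1−A)/(16πσd²): d = √[L(1−A)/(16πσT_eq⁴)].
d = √[7.66×10²⁶ × 0.64 / (16π × 5.67×10⁻⁸ × (221)⁴)] = 2.69×10¹¹ m = 1.79 AU.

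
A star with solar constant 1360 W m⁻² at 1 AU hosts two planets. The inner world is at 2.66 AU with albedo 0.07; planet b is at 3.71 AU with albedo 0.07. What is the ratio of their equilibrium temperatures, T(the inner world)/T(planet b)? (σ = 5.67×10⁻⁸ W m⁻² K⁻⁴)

T₁/T₂ ≈ 1.181

T_eq = [S₀(1−A)/(4σd²)]^(1/4), so T ∝ (1−A)^(1/4) / √d.
T₁ = [1360×0.93/(4×5.67×10⁻⁸×2.66²)]^(1/4) = 167.55 K.
T₂ = [1360×0.93/(4×5.67×10⁻⁸×3.71²)]^(1/4) = 141.88 K.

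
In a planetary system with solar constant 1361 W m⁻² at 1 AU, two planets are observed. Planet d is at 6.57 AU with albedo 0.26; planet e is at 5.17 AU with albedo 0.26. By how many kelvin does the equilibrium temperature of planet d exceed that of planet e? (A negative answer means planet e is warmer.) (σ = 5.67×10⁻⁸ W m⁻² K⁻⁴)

T_eq = [S₀(1−A)/(4σd²)]^(1/4), so T ∝ (1−A)^(1/4) / √d.
T₁ = [1361×0.74/(4×5.67×10⁻⁸×6.57²)]^(1/4) = 100.71 K.
T₂ = [1361×0.74/(4×5.67×10⁻⁸×5.17²)]^(1/4) = 113.53 K.

ΔT ≈ -12.8 K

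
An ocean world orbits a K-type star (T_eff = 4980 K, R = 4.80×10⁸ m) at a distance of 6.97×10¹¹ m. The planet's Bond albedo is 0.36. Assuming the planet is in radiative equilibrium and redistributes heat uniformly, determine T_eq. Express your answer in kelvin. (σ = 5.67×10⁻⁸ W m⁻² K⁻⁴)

L = 4πR_⋆²σT_⋆⁴ = 4π(4.80×10⁸)² × 5.67×10⁻⁸ × (4980)⁴ = 1.01×10²⁶ W.
S = L/(4πd²) = 16.5 W m⁻².
Energy balance: absorbed = emitted ⇒ πR²·S(1−A) = 4πR²·σT_eq⁴, so T_eq⁴ = S(1−A)/(4σ).
T_eq = [16.5 × 0.64 / (4 × 5.67×10⁻⁸)]^(1/4) = (4.67×10⁷)^(1/4) = 82.7 K.

T_eq ≈ 82.7 K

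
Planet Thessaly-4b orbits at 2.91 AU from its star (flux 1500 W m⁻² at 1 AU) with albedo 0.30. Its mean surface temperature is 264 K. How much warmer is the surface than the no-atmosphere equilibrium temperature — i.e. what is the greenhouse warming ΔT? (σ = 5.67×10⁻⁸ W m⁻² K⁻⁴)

S = 1500/2.91² = 177.1 W m⁻².
T_eq = [S(1−A)/(4σ)]^(1/4) = [177.1×0.70/(4×5.67×10⁻⁸)]^(1/4) = 152.9 K.
ΔT = T_surf − T_eq = 264 − 152.9.

ΔT ≈ 111.1 K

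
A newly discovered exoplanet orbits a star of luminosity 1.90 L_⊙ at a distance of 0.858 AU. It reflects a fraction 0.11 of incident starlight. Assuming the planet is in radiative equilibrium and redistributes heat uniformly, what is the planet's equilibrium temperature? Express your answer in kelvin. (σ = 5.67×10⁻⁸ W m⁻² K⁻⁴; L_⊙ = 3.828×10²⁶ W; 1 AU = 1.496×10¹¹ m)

T_eq ≈ 343 K

d = 0.858 AU = 1.28×10¹¹ m.
L = 1.90 × 3.828×10²⁶ = 7.27×10²⁶ W.
Flux: S = L/(4πd²) = 7.27×10²⁶/(4π×(1.28×10¹¹)²) = 3510 W m⁻².
Energy balance: absorbed = emitted ⇒ πR²·S(1−A) = 4πR²·σT_eq⁴, so T_eq⁴ = S(1−A)/(4σ).
T_eq = [3510 × 0.89 / (4 × 5.67×10⁻⁸)]^(1/4) = (1.38×10¹⁰)^(1/4) = 343 K.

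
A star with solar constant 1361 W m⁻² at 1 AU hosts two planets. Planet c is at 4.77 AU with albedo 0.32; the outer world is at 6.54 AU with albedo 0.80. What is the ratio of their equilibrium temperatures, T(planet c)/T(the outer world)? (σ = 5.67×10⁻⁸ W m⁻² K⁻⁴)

T₁/T₂ ≈ 1.590

T_eq = [S₀(1−A)/(4σd²)]^(1/4), so T ∝ (1−A)^(1/4) / √d.
T₁ = [1361×0.68/(4×5.67×10⁻⁸×4.77²)]^(1/4) = 115.72 K.
T₂ = [1361×0.20/(4×5.67×10⁻⁸×6.54²)]^(1/4) = 72.78 K.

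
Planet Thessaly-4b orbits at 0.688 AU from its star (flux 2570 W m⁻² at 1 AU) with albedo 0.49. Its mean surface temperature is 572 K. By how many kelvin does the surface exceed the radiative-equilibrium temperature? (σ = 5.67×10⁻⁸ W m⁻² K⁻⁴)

S = 2570/0.688² = 5429 W m⁻².
T_eq = [S(1−A)/(4σ)]^(1/4) = [5429×0.51/(4×5.67×10⁻⁸)]^(1/4) = 332.4 K.
ΔT = T_surf − T_eq = 572 − 332.4.

ΔT ≈ 239.6 K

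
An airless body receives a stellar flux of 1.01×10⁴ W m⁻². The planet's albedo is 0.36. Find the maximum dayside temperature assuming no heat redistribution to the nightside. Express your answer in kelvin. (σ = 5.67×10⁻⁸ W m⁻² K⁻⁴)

T_ss ≈ 581 K

With no redistribution each surface element balances locally: S(1−A) = σT⁴.
T = [1.01×10⁴ × 0.64 / 5.67×10⁻⁸]^(1/4) = (1.14×10¹¹)^(1/4) = 581 K.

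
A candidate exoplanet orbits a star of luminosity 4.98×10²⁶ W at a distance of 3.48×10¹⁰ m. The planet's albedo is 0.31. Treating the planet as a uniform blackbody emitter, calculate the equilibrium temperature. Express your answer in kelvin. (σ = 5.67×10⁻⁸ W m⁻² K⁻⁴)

Flux: S = L/(4πd²) = 4.98×10²⁶/(4π×(3.48×10¹⁰)²) = 3.27×10⁴ W m⁻².
Energy balance: absorbed = emitted ⇒ πR²·S(1−A) = 4πR²·σT_eq⁴, so T_eq⁴ = S(1−A)/(4σ).
T_eq = [3.27×10⁴ × 0.69 / (4 × 5.67×10⁻⁸)]^(1/4) = (9.96×10¹⁰)^(1/4) = 562 K.

T_eq ≈ 562 K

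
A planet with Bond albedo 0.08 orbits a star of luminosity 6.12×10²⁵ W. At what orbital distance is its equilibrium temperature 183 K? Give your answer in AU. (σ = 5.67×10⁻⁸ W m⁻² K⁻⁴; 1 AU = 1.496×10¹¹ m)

d ≈ 0.887 AU

From T_eq⁴ = L(1−A)/(16πσd²): d = √[L(1−A)/(16πσT_eq⁴)].
d = √[6.12×10²⁵ × 0.92 / (16π × 5.67×10⁻⁸ × (183)⁴)] = 1.33×10¹¹ m = 0.887 AU.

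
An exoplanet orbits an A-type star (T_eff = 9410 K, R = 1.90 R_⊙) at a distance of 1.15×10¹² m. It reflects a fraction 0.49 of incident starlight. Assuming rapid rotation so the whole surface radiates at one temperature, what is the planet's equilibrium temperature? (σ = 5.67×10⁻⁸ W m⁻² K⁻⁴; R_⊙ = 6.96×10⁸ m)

R_⋆ = 1.90 × 6.96×10⁸ = 1.32×10⁹ m.
L = 4πR_⋆²σT_⋆⁴ = 4π(1.32×10⁹)² × 5.67×10⁻⁸ × (9410)⁴ = 9.77×10²⁷ W.
S = L/(4πd²) = 588 W m⁻².
Energy balance: absorbed = emitted ⇒ πR²·S(1−A) = 4πR²·σT_eq⁴, so T_eq⁴ = S(1−A)/(4σ).
T_eq = [588 × 0.51 / (4 × 5.67×10⁻⁸)]^(1/4) = (1.32×10⁹)^(1/4) = 191 K.

T_eq ≈ 191 K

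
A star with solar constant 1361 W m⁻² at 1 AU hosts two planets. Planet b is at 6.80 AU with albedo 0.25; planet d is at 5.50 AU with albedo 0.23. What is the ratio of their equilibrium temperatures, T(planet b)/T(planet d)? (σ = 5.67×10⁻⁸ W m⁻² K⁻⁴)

T_eq = [S₀(1−A)/(4σd²)]^(1/4), so T ∝ (1−A)^(1/4) / √d.
T₁ = [1361×0.75/(4×5.67×10⁻⁸×6.80²)]^(1/4) = 99.33 K.
T₂ = [1361×0.77/(4×5.67×10⁻⁸×5.50²)]^(1/4) = 111.17 K.

T₁/T₂ ≈ 0.893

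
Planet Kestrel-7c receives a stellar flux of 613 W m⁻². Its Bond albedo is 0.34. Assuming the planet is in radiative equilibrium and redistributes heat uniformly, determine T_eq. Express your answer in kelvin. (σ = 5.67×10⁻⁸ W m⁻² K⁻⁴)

Energy balance: absorbed = emitted ⇒ πR²·S(1−A) = 4πR²·σT_eq⁴, so T_eq⁴ = S(1−A)/(4σ).
T_eq = [613 × 0.66 / (4 × 5.67×10⁻⁸)]^(1/4) = (1.78×10⁹)^(1/4) = 206 K.

T_eq ≈ 206 K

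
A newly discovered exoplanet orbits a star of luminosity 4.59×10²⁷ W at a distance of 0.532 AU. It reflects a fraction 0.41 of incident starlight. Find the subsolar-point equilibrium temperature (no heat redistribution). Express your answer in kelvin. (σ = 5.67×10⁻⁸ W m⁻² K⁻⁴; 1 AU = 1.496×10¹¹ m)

d = 0.532 AU = 7.96×10¹⁰ m.
Flux: S = L/(4πd²) = 4.59×10²⁷/(4π×(7.96×10¹⁰)²) = 5.77×10⁴ W m⁻².
At the subsolar point the surface absorbs S(1−A) and emits σT⁴ per unit area — no factor of 4, since only the local patch is in balance.
T = [5.77×10⁴ × 0.59 / 5.67×10⁻⁸]^(1/4) = (6.00×10¹¹)^(1/4) = 880 K.

T_ss ≈ 880 K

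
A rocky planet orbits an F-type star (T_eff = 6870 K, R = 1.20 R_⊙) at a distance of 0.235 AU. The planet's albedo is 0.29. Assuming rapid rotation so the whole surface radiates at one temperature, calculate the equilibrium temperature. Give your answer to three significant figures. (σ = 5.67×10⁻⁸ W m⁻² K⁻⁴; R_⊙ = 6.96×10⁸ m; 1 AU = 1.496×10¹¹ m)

T_eq ≈ 687 K

R_⋆ = 1.20 × 6.96×10⁸ = 8.35×10⁸ m.
d = 0.235 AU = 3.52×10¹⁰ m.
L = 4πR_⋆²σT_⋆⁴ = 4π(8.35×10⁸)² × 5.67×10⁻⁸ × (6870)⁴ = 1.11×10²⁷ W.
S = L/(4πd²) = 7.13×10⁴ W m⁻².
Energy balance: absorbed = emitted ⇒ πR²·S(1−A) = 4πR²·σT_eq⁴, so T_eq⁴ = S(1−A)/(4σ).
T_eq = [7.13×10⁴ × 0.71 / (4 × 5.67×10⁻⁸)]^(1/4) = (2.23×10¹¹)^(1/4) = 687 K.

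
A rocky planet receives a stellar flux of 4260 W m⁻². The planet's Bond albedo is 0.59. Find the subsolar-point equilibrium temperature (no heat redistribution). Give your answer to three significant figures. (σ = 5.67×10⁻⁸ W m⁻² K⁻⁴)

At the subsolar point the surface absorbs S(1−A) and emits σT⁴ per unit area — no factor of 4, since only the local patch is in balance.
T = [4260 × 0.41 / 5.67×10⁻⁸]^(1/4) = (3.08×10¹⁰)^(1/4) = 419 K.

T_ss ≈ 419 K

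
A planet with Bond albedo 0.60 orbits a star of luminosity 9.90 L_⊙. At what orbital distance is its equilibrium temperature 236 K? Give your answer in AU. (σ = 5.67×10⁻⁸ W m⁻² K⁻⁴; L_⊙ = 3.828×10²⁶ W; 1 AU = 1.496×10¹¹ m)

L = 9.90 × 3.828×10²⁶ = 3.79×10²⁷ W.
From T_eq⁴ = L(1−A)/(16πσd²): d = √[L(1−A)/(16πσT_eq⁴)].
d = √[3.79×10²⁷ × 0.40 / (16π × 5.67×10⁻⁸ × (236)⁴)] = 4.14×10¹¹ m = 2.77 AU.

d ≈ 2.77 AU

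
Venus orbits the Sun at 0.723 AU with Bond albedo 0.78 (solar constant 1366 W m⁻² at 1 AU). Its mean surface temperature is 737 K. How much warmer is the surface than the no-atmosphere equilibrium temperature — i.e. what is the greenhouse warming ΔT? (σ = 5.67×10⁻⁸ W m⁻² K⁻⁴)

S = 1366/0.723² = 2613 W m⁻².
T_eq = [S(1−A)/(4σ)]^(1/4) = [2613×0.22/(4×5.67×10⁻⁸)]^(1/4) = 224.4 K.
ΔT = T_surf − T_eq = 737 − 224.4.

ΔT ≈ 512.6 K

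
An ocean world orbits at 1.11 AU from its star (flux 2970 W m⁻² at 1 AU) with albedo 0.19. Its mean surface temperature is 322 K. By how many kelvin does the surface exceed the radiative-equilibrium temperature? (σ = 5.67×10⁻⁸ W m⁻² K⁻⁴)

ΔT ≈ 17.4 K

S = 2970/1.11² = 2411 W m⁻².
T_eq = [S(1−A)/(4σ)]^(1/4) = [2411×0.81/(4×5.67×10⁻⁸)]^(1/4) = 304.6 K.
ΔT = T_surf − T_eq = 322 − 304.6.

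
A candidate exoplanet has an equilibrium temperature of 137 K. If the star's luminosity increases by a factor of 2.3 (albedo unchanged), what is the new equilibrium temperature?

T_eq ∝ L^(1/4) · d^(−1/2).
T′ = 137 × 2.3^(1/4) = 169 K.

T_eq ≈ 169 K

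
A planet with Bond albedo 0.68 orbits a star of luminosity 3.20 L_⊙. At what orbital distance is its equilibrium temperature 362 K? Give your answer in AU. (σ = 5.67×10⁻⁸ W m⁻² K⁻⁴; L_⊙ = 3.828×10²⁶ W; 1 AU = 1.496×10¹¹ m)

L = 3.20 × 3.828×10²⁶ = 1.22×10²⁷ W.
From T_eq⁴ = L(1−A)/(16πσd²): d = √[L(1−A)/(16πσT_eq⁴)].
d = √[1.22×10²⁷ × 0.32 / (16π × 5.67×10⁻⁸ × (362)⁴)] = 8.95×10¹⁰ m = 0.598 AU.

d ≈ 0.598 AU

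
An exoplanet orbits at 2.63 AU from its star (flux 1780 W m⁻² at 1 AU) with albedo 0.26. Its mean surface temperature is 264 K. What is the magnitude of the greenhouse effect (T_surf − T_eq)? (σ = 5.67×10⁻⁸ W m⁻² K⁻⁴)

ΔT ≈ 93.8 K

S = 1780/2.63² = 257.3 W m⁻².
T_eq = [S(1−A)/(4σ)]^(1/4) = [257.3×0.74/(4×5.67×10⁻⁸)]^(1/4) = 170.2 K.
ΔT = T_surf − T_eq = 264 − 170.2.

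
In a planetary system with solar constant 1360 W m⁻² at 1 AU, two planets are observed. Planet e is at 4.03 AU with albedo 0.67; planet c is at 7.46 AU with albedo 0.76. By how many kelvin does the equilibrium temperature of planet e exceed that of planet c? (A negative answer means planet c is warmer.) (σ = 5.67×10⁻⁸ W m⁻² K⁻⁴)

T_eq = [S₀(1−A)/(4σd²)]^(1/4), so T ∝ (1−A)^(1/4) / √d.
T₁ = [1360×0.33/(4×5.67×10⁻⁸×4.03²)]^(1/4) = 105.06 K.
T₂ = [1360×0.24/(4×5.67×10⁻⁸×7.46²)]^(1/4) = 71.31 K.

ΔT ≈ 33.8 K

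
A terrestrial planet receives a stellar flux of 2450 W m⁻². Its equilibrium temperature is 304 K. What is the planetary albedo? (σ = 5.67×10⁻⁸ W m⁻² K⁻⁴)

From T_eq⁴ = S(1−A)/(4σ): 1−A = 4σT_eq⁴/S.
1−A = 4 × 5.67×10⁻⁸ × (304)⁴ / 2450 = 0.791.

A ≈ 0.21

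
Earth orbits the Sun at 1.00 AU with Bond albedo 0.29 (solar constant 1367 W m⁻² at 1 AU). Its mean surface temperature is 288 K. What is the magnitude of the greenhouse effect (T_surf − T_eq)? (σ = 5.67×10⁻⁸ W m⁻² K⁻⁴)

S = 1367/1.00² = 1367 W m⁻².
T_eq = [S(1−A)/(4σ)]^(1/4) = [1367×0.71/(4×5.67×10⁻⁸)]^(1/4) = 255.8 K.
ΔT = T_surf − T_eq = 288 − 255.8.

ΔT ≈ 32.2 K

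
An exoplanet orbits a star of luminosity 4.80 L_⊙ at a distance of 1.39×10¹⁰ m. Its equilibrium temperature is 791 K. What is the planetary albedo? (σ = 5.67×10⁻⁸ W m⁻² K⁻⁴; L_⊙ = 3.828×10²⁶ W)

A ≈ 0.88

L = 4.80 × 3.828×10²⁶ = 1.84×10²⁷ W.
Flux: S = L/(4πd²) = 1.84×10²⁷/(4π×(1.39×10¹⁰)²) = 7.57×10⁵ W m⁻².
From T_eq⁴ = S(1−A)/(4σ): 1−A = 4σT_eq⁴/S.
1−A = 4 × 5.67×10⁻⁸ × (791)⁴ / 7.57×10⁵ = 0.117.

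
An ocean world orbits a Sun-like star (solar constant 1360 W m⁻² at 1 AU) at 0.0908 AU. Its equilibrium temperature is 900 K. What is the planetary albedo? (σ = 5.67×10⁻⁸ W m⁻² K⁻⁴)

Flux at 0.0908 AU: S = 1360/0.0908² = 1.65×10⁵ W m⁻².
From T_eq⁴ = S(1−A)/(4σ): 1−A = 4σT_eq⁴/S.
1−A = 4 × 5.67×10⁻⁸ × (900)⁴ / 1.65×10⁵ = 0.902.

A ≈ 0.10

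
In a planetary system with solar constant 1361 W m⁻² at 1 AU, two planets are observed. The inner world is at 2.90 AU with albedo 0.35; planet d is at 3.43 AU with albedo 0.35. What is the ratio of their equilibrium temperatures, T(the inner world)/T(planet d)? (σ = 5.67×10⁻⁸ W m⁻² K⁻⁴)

T_eq = [S₀(1−A)/(4σd²)]^(1/4), so T ∝ (1−A)^(1/4) / √d.
T₁ = [1361×0.65/(4×5.67×10⁻⁸×2.90²)]^(1/4) = 146.75 K.
T₂ = [1361×0.65/(4×5.67×10⁻⁸×3.43²)]^(1/4) = 134.94 K.

T₁/T₂ ≈ 1.088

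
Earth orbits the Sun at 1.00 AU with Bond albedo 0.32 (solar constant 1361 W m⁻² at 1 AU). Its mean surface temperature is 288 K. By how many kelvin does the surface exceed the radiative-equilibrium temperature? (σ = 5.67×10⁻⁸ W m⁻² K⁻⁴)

S = 1361/1.00² = 1361 W m⁻².
T_eq = [S(1−A)/(4σ)]^(1/4) = [1361×0.68/(4×5.67×10⁻⁸)]^(1/4) = 252.7 K.
ΔT = T_surf − T_eq = 288 − 252.7.

ΔT ≈ 35.3 K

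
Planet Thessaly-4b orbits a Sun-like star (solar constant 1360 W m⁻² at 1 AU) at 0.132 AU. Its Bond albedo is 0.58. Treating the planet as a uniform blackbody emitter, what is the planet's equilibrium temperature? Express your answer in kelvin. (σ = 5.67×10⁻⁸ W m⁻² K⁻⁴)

Flux at 0.132 AU: S = 1360/0.132² = 7.81×10⁴ W m⁻².
Energy balance: absorbed = emitted ⇒ πR²·S(1−A) = 4πR²·σT_eq⁴, so T_eq⁴ = S(1−A)/(4σ).
T_eq = [7.81×10⁴ × 0.42 / (4 × 5.67×10⁻⁸)]^(1/4) = (1.45×10¹¹)^(1/4) = 617 K.

T_eq ≈ 617 K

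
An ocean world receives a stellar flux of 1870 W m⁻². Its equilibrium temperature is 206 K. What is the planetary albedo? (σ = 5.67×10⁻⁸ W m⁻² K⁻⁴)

A ≈ 0.78

From T_eq⁴ = S(1−A)/(4σ): 1−A = 4σT_eq⁴/S.
1−A = 4 × 5.67×10⁻⁸ × (206)⁴ / 1870 = 0.218.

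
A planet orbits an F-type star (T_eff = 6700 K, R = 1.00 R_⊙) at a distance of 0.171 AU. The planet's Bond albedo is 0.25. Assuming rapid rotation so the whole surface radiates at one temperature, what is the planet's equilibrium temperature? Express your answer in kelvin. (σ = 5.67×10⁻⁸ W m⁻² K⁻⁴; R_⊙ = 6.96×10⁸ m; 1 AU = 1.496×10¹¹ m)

R_⋆ = 1.00 × 6.96×10⁸ = 6.96×10⁸ m.
d = 0.171 AU = 2.56×10¹⁰ m.
L = 4πR_⋆²σT_⋆⁴ = 4π(6.96×10⁸)² × 5.67×10⁻⁸ × (6700)⁴ = 6.96×10²⁶ W.
S = L/(4πd²) = 8.46×10⁴ W m⁻².
Energy balance: absorbed = emitted ⇒ πR²·S(1−A) = 4πR²·σT_eq⁴, so T_eq⁴ = S(1−A)/(4σ).
T_eq = [8.46×10⁴ × 0.75 / (4 × 5.67×10⁻⁸)]^(1/4) = (2.80×10¹¹)^(1/4) = 727 K.

T_eq ≈ 727 K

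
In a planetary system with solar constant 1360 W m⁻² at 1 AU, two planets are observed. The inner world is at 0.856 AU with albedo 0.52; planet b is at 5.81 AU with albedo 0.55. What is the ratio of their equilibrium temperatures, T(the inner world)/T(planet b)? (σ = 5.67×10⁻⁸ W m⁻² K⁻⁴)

T_eq = [S₀(1−A)/(4σd²)]^(1/4), so T ∝ (1−A)^(1/4) / √d.
T₁ = [1360×0.48/(4×5.67×10⁻⁸×0.856²)]^(1/4) = 250.35 K.
T₂ = [1360×0.45/(4×5.67×10⁻⁸×5.81²)]^(1/4) = 94.56 K.

T₁/T₂ ≈ 2.648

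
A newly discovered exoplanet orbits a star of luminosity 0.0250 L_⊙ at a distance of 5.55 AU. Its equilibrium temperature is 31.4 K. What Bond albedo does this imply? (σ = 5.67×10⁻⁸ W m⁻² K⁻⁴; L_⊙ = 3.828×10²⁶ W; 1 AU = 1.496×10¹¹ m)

d = 5.55 AU = 8.30×10¹¹ m.
L = 0.0250 × 3.828×10²⁶ = 9.57×10²⁴ W.
Flux: S = L/(4πd²) = 9.57×10²⁴/(4π×(8.30×10¹¹)²) = 1.10 W m⁻².
From T_eq⁴ = S(1−A)/(4σ): 1−A = 4σT_eq⁴/S.
1−A = 4 × 5.67×10⁻⁸ × (31.4)⁴ / 1.10 = 0.200.

A ≈ 0.80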